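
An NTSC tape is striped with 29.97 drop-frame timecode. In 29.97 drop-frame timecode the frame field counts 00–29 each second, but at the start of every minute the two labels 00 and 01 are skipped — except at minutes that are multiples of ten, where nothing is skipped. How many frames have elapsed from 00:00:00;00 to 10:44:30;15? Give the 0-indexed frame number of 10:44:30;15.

As if non-drop at 30 labels/s: (10 × 3600 + 44 × 60 + 30) × 30 + 15 = 1160115.
Minute boundaries passed: 644; those not divisible by 10: 644 − 64 = 580; dropped labels = 2 × 580 = 1160.
Actual frame index = 1160115 − 1160 = 1158955.

1158955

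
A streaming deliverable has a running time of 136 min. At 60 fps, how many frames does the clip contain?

489600 frames

136 min = 8160 s.
Frames = 8160 × 60 = 489600.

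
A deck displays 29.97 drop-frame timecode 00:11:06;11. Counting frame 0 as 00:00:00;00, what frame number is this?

As if non-drop at 30 labels/s: (0 × 3600 + 11 × 60 + 6) × 30 + 11 = 19991.
Minute boundaries passed: 11; those not divisible by 10: 11 − 1 = 10; dropped labels = 2 × 10 = 20.
Actual frame index = 19991 − 20 = 19971.

19971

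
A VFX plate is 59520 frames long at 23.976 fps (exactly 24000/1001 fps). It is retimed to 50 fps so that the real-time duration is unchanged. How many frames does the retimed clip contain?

124124 frames

Target frames = source frames × (target rate / source rate) = 59520 × (50)/(24000/1001) = 59520 × 1001/480 = 124124.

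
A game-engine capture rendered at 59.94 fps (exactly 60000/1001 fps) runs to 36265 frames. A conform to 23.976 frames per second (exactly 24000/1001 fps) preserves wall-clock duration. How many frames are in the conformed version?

14506 frames

Target frames = source frames × (target rate / source rate) = 36265 × (24000/1001)/(60000/1001) = 36265 × 2/5 = 14506.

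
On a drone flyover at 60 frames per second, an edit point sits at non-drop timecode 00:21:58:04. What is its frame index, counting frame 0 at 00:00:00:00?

Total seconds to the label: (0 × 3600 + 21 × 60 + 58) = 1318.
Frame index = 1318 × 60 + 4 = 79084.

frame 79084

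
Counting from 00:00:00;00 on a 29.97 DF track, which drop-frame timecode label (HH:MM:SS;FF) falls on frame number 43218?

00:24:02;02

Ten DF minutes hold 17982 frames, so frame 43218 lies in block 2 (frames 35964–53945) with 7254 frames into that block.
The block's first minute is 1800 frames and the rest 1798 each; 7254 frames reaches minute 4, so 2 × 18 + 4 × 2 = 44 labels have been skipped so far.
Adding those back, label number 43218 + 44 = 43262 at 30 labels/s is 1442 s + 2 f = 0 h 24 min 2 s frame 2, i.e. 00:24:02;02.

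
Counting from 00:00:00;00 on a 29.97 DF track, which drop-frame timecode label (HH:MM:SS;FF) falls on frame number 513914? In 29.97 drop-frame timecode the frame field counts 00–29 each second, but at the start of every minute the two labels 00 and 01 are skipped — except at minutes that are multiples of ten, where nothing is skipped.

04:45:47;18

Each 10-minute DF block holds 10 × 60 × 30 − 9 × 2 = 17982 frames. 513914 ÷ 17982 → 28 full blocks, remainder 10418.
Within the partial block the first minute is 1800 frames and each further minute 1798, so 5 further minute boundaries passed. Total skipped labels = 18 × 28 + 2 × 5 = 514.
Non-drop label index = 513914 + 514 = 514428; at 30 labels/s that is 04:45:47:18, i.e. DF 04:45:47;18.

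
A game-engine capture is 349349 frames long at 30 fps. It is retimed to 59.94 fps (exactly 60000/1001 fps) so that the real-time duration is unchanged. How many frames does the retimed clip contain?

698000 frames

Target frames = source frames × (target rate / source rate) = 349349 × (60000/1001)/(30) = 349349 × 2000/1001 = 698000.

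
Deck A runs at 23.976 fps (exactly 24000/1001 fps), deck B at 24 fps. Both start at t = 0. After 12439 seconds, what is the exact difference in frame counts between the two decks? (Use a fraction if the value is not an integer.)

A emits 24000/1001 × 12439 = 42648000/143 frames; B emits 24 × 12439 = 298536.
Difference = 42648/143 frames (≈ 298.2378); B is ahead of A.

42648/143 frames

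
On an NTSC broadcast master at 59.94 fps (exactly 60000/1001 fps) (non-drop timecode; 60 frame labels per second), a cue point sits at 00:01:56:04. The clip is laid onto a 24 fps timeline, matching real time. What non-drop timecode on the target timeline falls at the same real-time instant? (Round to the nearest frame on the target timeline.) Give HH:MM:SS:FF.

00:01:56:04

Source frame index: (0×3600 + 1×60 + 56) × 60 + 4 = 6964.
Real time: 6964 / (60000/1001) = 1742741/15000 s.
Target frame: (1742741/15000) × (24) = 1742741/625 ≈ 2788.386 → 2788.
At 24 labels/s: frame 2788 → 00:01:56:04.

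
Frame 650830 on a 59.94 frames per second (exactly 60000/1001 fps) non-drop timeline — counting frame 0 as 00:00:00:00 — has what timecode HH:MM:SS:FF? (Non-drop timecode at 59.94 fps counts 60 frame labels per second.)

650830 ÷ 60 = 10847 full seconds, remainder 10 frames.
10847 s = 3 h 0 min 47 s.
Timecode: 03:00:47:10.

03:00:47:10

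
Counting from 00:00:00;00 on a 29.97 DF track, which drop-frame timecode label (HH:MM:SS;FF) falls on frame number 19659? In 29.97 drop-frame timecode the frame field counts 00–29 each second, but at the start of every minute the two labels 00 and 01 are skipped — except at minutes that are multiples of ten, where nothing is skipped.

Each 10-minute DF block holds 10 × 60 × 30 − 9 × 2 = 17982 frames. 19659 ÷ 17982 → 1 full block, remainder 1677.
Within the partial block the first minute is 1800 frames and each further minute 1798, so 0 further minute boundaries passed. Total skipped labels = 18 × 1 + 2 × 0 = 18.
Non-drop label index = 19659 + 18 = 19677; at 30 labels/s that is 00:10:55:27, i.e. DF 00:10:55;27.

00:10:55;27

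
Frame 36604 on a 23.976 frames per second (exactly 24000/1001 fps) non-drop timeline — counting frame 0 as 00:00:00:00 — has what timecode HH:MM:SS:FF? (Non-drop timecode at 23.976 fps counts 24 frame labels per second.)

36604 ÷ 24 = 1525 full seconds, remainder 4 frames.
1525 s = 0 h 25 min 25 s.
Timecode: 00:25:25:04.

00:25:25:04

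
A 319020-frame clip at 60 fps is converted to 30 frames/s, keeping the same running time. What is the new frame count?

159510 frames

Target frames = source frames × (target rate / source rate) = 319020 × (30)/(60) = 319020 × 1/2 = 159510.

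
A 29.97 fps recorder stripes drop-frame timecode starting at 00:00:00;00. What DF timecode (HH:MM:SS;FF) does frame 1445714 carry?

13:23:58;20

Ten DF minutes hold 17982 frames, so frame 1445714 lies in block 80 (frames 1438560–1456541) with 7154 frames into that block.
The block's first minute is 1800 frames and the rest 1798 each; 7154 frames reaches minute 3, so 80 × 18 + 3 × 2 = 1446 labels have been skipped so far.
Adding those back, label number 1445714 + 1446 = 1447160 at 30 labels/s is 48238 s + 20 f = 13 h 23 min 58 s frame 20, i.e. 13:23:58;20.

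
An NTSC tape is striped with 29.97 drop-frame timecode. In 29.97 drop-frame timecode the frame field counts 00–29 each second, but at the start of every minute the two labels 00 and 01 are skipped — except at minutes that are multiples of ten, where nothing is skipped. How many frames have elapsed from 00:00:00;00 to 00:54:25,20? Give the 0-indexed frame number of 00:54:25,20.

97872

As if non-drop at 30 labels/s: (0 × 3600 + 54 × 60 + 25) × 30 + 20 = 97970.
Minute boundaries passed: 54; those not divisible by 10: 54 − 5 = 49; dropped labels = 2 × 49 = 98.
Actual frame index = 97970 − 98 = 97872.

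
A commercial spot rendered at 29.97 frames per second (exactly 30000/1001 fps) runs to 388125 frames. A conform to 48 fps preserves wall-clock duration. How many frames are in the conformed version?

Target frames = source frames × (target rate / source rate) = 388125 × (48)/(30000/1001) = 388125 × 1001/625 = 621621.

621621 frames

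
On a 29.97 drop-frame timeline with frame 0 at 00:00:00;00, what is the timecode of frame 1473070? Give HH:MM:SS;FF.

13:39:11;16

Each 10-minute DF block holds 10 × 60 × 30 − 9 × 2 = 17982 frames. 1473070 ÷ 17982 → 81 full blocks, remainder 16528.
Within the partial block the first minute is 1800 frames and each further minute 1798, so 9 further minute boundaries passed. Total skipped labels = 18 × 81 + 2 × 9 = 1476.
Non-drop label index = 1473070 + 1476 = 1474546; at 30 labels/s that is 13:39:11:16, i.e. DF 13:39:11;16.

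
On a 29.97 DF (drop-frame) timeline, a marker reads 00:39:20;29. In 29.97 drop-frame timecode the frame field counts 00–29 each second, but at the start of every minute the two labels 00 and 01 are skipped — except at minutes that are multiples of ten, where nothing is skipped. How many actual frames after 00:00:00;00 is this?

70757

As if non-drop at 30 labels/s: (0 × 3600 + 39 × 60 + 20) × 30 + 29 = 70829.
Minute boundaries passed: 39; those not divisible by 10: 39 − 3 = 36; dropped labels = 2 × 36 = 72.
Actual frame index = 70829 − 72 = 70757.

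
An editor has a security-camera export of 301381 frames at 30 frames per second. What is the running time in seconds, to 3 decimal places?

10046.033 seconds

Running time = 301381 × 1/30 = 301381/30 s ≈ 10046.033 s.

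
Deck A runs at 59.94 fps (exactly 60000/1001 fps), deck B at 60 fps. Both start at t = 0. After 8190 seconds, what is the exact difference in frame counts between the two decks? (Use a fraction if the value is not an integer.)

A emits 60000/1001 × 8190 = 5400000/11 frames; B emits 60 × 8190 = 491400.
Difference = 5400/11 frames (≈ 490.9091); B is ahead of A.

5400/11 frames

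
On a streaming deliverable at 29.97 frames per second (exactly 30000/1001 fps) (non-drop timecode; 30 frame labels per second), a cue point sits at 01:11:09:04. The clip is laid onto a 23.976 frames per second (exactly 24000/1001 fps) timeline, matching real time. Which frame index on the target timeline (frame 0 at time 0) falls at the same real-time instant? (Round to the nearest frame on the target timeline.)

Source frame index: (1×3600 + 11×60 + 9) × 30 + 4 = 128074.
Real time: 128074 / (30000/1001) = 64101037/15000 s.
Target frame: (64101037/15000) × (24000/1001) = 512296/5 ≈ 102459.200 → 102459.

frame 102459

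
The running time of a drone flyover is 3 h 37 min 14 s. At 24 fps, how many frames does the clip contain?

3 h 37 min 14 s = 13034 s.
Frames = 13034 × 24 = 312816.

312816 frames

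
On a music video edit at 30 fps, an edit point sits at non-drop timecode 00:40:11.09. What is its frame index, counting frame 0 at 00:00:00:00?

frame 72339

Total seconds to the label: (0 × 3600 + 40 × 60 + 11) = 2411.
Frame index = 2411 × 30 + 9 = 72339.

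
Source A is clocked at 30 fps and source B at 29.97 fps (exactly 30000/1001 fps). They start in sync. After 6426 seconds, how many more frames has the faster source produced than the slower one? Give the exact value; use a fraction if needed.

A emits 30 × 6426 = 192780 frames; B emits 30000/1001 × 6426 = 27540000/143.
Difference = 27540/143 frames (≈ 192.5874); B is behind A.

27540/143 frames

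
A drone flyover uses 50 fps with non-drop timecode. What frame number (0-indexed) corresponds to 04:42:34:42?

frame 847742

Total seconds to the label: (4 × 3600 + 42 × 60 + 34) = 16954.
Frame index = 16954 × 50 + 42 = 847742.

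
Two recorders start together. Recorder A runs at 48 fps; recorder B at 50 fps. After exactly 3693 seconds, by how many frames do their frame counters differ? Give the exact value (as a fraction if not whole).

A emits 48 × 3693 = 177264 frames; B emits 50 × 3693 = 184650.
Difference = 7386 frames; B is ahead of A.

7386 frames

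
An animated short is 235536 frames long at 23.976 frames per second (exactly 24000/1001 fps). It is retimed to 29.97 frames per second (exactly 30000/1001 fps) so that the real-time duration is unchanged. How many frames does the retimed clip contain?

Target frames = source frames × (target rate / source rate) = 235536 × (30000/1001)/(24000/1001) = 235536 × 5/4 = 294420.

294420 frames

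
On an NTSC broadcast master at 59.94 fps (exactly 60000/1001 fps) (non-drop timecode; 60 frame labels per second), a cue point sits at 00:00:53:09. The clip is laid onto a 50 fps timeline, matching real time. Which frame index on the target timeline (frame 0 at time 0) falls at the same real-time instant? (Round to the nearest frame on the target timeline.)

frame 2660

Source frame index: (0×3600 + 0×60 + 53) × 60 + 9 = 3189.
Real time: 3189 / (60000/1001) = 1064063/20000 s.
Target frame: (1064063/20000) × (50) = 1064063/400 ≈ 2660.157 → 2660.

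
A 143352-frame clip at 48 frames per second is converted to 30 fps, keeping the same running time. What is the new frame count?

Target frames = source frames × (target rate / source rate) = 143352 × (30)/(48) = 143352 × 5/8 = 89595.

89595 frames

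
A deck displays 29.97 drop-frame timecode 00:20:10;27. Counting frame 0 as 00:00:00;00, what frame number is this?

Complete 10-minute blocks: 2, each 17982 frames → 35964.
Remaining 0 whole minutes in the current block: 0 frames.
Within the current minute: 10 × 30 + 27 = 327. Total = 35964 + 0 + 327 = 36291.

36291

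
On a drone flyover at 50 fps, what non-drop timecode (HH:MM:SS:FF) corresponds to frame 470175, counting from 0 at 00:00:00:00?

470175 ÷ 50 = 9403 full seconds, remainder 25 frames.
9403 s = 2 h 36 min 43 s.
Timecode: 02:36:43:25.

02:36:43:25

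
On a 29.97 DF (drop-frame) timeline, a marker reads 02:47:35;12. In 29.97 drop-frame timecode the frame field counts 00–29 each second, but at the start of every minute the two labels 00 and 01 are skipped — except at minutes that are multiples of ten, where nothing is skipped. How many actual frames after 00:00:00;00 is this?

301360

Complete 10-minute blocks: 16, each 17982 frames → 287712.
Remaining 7 whole minutes in the current block: 1800 + 6 × 1798 = 12588 frames.
Within the current minute: 35 × 30 + 12 − 2 = 1060 (labels ;00/;01 skipped at this minute). Total = 287712 + 12588 + 1060 = 301360.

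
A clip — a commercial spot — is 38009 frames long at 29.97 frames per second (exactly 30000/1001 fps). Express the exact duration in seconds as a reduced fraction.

Running time = 38009 ÷ (30000/1001) = 38009 × 1001/30000 = 38047009/30000 s.

38047009/30000 seconds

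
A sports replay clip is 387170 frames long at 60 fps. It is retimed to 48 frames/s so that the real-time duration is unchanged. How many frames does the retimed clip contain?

Target frames = source frames × (target rate / source rate) = 387170 × (48)/(60) = 387170 × 4/5 = 309736.

309736 frames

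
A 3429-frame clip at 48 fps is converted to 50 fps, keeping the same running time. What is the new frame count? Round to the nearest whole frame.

3572 frames

Frames at target rate = 3429 × (50) / (48) = 28575/8 ≈ 3571.875.
Nearest whole frame: 3572.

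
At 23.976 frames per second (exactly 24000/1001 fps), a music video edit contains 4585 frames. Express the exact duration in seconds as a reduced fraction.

Running time = 4585 ÷ (24000/1001) = 4585 × 1001/24000 = 917917/4800 s.

917917/4800 seconds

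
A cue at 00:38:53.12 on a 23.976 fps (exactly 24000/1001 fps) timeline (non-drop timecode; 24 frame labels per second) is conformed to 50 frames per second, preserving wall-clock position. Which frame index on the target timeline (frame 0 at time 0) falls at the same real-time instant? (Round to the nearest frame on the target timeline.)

frame 116792

Source frame index: (0×3600 + 38×60 + 53) × 24 + 12 = 56004.
Real time: 56004 / (24000/1001) = 4671667/2000 s.
Target frame: (4671667/2000) × (50) = 4671667/40 ≈ 116791.675 → 116792.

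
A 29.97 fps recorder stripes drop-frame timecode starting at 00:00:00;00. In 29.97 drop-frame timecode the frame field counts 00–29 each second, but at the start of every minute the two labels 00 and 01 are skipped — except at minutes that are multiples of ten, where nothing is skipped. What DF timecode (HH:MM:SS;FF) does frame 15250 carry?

00:08:28;26

Each 10-minute DF block holds 10 × 60 × 30 − 9 × 2 = 17982 frames. 15250 ÷ 17982 → 0 full blocks, remainder 15250.
Within the partial block the first minute is 1800 frames and each further minute 1798, so 8 further minute boundaries passed. Total skipped labels = 18 × 0 + 2 × 8 = 16.
Non-drop label index = 15250 + 16 = 15266; at 30 labels/s that is 00:08:28:26, i.e. DF 00:08:28;26.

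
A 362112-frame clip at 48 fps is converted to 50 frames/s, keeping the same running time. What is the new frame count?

Target frames = source frames × (target rate / source rate) = 362112 × (50)/(48) = 362112 × 25/24 = 377200.

377200 frames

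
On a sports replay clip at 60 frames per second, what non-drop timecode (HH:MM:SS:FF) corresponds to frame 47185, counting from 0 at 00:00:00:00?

00:13:06:25

47185 ÷ 60 = 786 full seconds, remainder 25 frames.
786 s = 0 h 13 min 6 s.
Timecode: 00:13:06:25.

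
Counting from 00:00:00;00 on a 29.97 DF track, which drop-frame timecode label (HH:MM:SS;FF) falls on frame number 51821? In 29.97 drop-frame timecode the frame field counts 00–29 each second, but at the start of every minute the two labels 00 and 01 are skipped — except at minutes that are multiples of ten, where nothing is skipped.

00:28:49;03

Ten DF minutes hold 17982 frames, so frame 51821 lies in block 2 (frames 35964–53945) with 15857 frames into that block.
The block's first minute is 1800 frames and the rest 1798 each; 15857 frames reaches minute 8, so 2 × 18 + 8 × 2 = 52 labels have been skipped so far.
Adding those back, label number 51821 + 52 = 51873 at 30 labels/s is 1729 s + 3 f = 0 h 28 min 49 s frame 3, i.e. 00:28:49;03.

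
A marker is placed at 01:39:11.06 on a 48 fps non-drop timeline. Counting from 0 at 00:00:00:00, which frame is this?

285654

Total seconds to the label: (1 × 3600 + 39 × 60 + 11) = 5951.
Frame index = 5951 × 48 + 6 = 285654.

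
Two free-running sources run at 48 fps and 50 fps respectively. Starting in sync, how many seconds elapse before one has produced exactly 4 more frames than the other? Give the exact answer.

The gap grows by |50 − 48| = 2 frames per second.
Time for a 4-frame gap: 4 ÷ (2) = 2 s.

2 seconds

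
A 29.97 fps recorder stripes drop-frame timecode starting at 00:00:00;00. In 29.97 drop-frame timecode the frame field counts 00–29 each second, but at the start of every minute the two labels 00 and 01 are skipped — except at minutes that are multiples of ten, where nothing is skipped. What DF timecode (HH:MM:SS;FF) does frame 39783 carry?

Ten DF minutes hold 17982 frames, so frame 39783 lies in block 2 (frames 35964–53945) with 3819 frames into that block.
The block's first minute is 1800 frames and the rest 1798 each; 3819 frames reaches minute 2, so 2 × 18 + 2 × 2 = 40 labels have been skipped so far.
Adding those back, label number 39783 + 40 = 39823 at 30 labels/s is 1327 s + 13 f = 0 h 22 min 7 s frame 13, i.e. 00:22:07;13.

00:22:07;13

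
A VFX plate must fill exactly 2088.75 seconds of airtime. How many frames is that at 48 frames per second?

100260 frames

Frames = 2088.75 × 48 = 100260.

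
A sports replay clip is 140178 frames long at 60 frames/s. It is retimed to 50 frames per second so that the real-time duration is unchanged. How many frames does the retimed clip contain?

116815 frames

Target frames = source frames × (target rate / source rate) = 140178 × (50)/(60) = 140178 × 5/6 = 116815.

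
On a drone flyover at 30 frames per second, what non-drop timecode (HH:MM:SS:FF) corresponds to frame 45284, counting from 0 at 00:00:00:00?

45284 ÷ 30 = 1509 full seconds, remainder 14 frames.
1509 s = 0 h 25 min 9 s.
Timecode: 00:25:09:14.

00:25:09:14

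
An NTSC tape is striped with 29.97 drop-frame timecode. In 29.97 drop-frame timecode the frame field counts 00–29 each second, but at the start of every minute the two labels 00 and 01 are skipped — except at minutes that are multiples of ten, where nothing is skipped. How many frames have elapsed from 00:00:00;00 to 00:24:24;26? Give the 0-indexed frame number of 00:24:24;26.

43902

Complete 10-minute blocks: 2, each 17982 frames → 35964.
Remaining 4 whole minutes in the current block: 1800 + 3 × 1798 = 7194 frames.
Within the current minute: 24 × 30 + 26 − 2 = 744 (labels ;00/;01 skipped at this minute). Total = 35964 + 7194 + 744 = 43902.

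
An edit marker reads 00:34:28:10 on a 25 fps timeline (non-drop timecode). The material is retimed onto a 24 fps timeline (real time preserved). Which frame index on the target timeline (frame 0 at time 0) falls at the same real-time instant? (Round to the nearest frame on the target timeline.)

frame 49642

Source frame index: (0×3600 + 34×60 + 28) × 25 + 10 = 51710.
Real time: 51710 / (25) = 10342/5 s.
Target frame: (10342/5) × (24) = 248208/5 ≈ 49641.600 → 49642.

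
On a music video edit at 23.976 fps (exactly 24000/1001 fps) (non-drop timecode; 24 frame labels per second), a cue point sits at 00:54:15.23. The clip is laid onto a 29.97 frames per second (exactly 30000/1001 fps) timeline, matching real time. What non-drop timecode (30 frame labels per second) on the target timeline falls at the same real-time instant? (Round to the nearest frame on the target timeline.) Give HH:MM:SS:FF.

Source frame index: (0×3600 + 54×60 + 15) × 24 + 23 = 78143.
Real time: 78143 / (24000/1001) = 78221143/24000 s.
Target frame: (78221143/24000) × (30000/1001) = 390715/4 ≈ 97678.750 → 97679.
At 30 labels/s: frame 97679 → 00:54:15:29.

00:54:15:29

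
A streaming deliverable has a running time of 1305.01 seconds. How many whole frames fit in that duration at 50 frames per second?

65250 frames

Frames = 1305.01 × 50 = 130501/2 ≈ 65250.5000.
Complete frames: 65250.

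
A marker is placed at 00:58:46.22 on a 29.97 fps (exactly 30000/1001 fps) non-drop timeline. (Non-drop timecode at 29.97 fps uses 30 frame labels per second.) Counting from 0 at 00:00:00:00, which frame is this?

105802

Total seconds to the label: (0 × 3600 + 58 × 60 + 46) = 3526.
Frame index = 3526 × 30 + 22 = 105802.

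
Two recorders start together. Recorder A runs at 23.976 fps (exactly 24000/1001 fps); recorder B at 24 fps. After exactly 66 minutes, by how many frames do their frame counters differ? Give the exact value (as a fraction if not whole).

66 min = 3960 s.
A emits 24000/1001 × 3960 = 8640000/91 frames; B emits 24 × 3960 = 95040.
Difference = 8640/91 frames (≈ 94.9451); B is ahead of A.

8640/91 frames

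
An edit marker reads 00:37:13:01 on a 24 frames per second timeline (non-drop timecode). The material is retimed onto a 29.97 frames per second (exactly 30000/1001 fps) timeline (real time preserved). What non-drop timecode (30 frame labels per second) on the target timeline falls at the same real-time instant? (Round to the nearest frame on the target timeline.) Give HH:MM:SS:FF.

Source frame index: (0×3600 + 37×60 + 13) × 24 + 1 = 53593.
Real time: 53593 / (24) = 53593/24 s.
Target frame: (53593/24) × (30000/1001) = 66991250/1001 ≈ 66924.326 → 66924.
At 30 labels/s: frame 66924 → 00:37:10:24.

00:37:10:24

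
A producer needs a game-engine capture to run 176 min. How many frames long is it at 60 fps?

176 min = 10560 s.
Frames = 10560 × 60 = 633600.

633600 frames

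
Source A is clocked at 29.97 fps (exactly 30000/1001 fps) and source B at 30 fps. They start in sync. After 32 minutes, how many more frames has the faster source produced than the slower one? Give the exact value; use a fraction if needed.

32 min = 1920 s.
A emits 30000/1001 × 1920 = 57600000/1001 frames; B emits 30 × 1920 = 57600.
Difference = 57600/1001 frames (≈ 57.5425); B is ahead of A.

57600/1001 frames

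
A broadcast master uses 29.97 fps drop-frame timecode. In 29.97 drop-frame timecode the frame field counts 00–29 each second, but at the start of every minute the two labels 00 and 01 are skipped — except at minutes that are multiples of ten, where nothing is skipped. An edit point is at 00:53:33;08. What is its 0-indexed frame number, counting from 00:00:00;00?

Complete 10-minute blocks: 5, each 17982 frames → 89910.
Remaining 3 whole minutes in the current block: 1800 + 2 × 1798 = 5396 frames.
Within the current minute: 33 × 30 + 8 − 2 = 996 (labels ;00/;01 skipped at this minute). Total = 89910 + 5396 + 996 = 96302.

96302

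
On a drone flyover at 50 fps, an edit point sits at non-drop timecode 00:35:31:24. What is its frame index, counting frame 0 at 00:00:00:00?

Total seconds to the label: (0 × 3600 + 35 × 60 + 31) = 2131.
Frame index = 2131 × 50 + 24 = 106574.

106574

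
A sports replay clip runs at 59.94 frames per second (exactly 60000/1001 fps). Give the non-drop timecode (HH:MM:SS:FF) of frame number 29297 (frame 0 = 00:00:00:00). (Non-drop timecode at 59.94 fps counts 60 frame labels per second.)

00:08:08:17

29297 ÷ 60 = 488 full seconds, remainder 17 frames.
488 s = 0 h 8 min 8 s.
Timecode: 00:08:08:17.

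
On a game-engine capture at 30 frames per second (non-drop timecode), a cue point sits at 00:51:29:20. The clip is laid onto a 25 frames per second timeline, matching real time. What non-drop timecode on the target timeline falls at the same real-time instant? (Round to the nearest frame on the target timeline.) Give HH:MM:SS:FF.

00:51:29:17

Source frame index: (0×3600 + 51×60 + 29) × 30 + 20 = 92690.
Real time: 92690 / (30) = 9269/3 s.
Target frame: (9269/3) × (25) = 231725/3 ≈ 77241.667 → 77242.
At 25 labels/s: frame 77242 → 00:51:29:17.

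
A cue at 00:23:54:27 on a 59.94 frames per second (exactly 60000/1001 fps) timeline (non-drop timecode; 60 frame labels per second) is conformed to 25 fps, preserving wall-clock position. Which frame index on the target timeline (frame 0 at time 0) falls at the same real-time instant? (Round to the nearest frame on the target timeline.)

frame 35897

Source frame index: (0×3600 + 23×60 + 54) × 60 + 27 = 86067.
Real time: 86067 / (60000/1001) = 28717689/20000 s.
Target frame: (28717689/20000) × (25) = 28717689/800 ≈ 35897.111 → 35897.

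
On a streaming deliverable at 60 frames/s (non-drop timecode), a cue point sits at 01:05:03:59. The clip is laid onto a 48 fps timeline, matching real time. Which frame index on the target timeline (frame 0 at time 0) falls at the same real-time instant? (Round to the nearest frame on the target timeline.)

frame 187391

Source frame index: (1×3600 + 5×60 + 3) × 60 + 59 = 234239.
Real time: 234239 / (60) = 234239/60 s.
Target frame: (234239/60) × (48) = 936956/5 ≈ 187391.200 → 187391.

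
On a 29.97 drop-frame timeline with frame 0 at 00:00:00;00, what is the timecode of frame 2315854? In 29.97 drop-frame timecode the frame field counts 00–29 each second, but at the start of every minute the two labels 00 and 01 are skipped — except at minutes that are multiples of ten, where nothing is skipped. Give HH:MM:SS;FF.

Ten DF minutes hold 17982 frames, so frame 2315854 lies in block 128 (frames 2301696–2319677) with 14158 frames into that block.
The block's first minute is 1800 frames and the rest 1798 each; 14158 frames reaches minute 7, so 128 × 18 + 7 × 2 = 2318 labels have been skipped so far.
Adding those back, label number 2315854 + 2318 = 2318172 at 30 labels/s is 77272 s + 12 f = 21 h 27 min 52 s frame 12, i.e. 21:27:52;12.

21:27:52;12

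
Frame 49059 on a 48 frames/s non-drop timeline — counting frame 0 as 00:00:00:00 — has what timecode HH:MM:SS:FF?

00:17:02:03

49059 ÷ 48 = 1022 full seconds, remainder 3 frames.
1022 s = 0 h 17 min 2 s.
Timecode: 00:17:02:03.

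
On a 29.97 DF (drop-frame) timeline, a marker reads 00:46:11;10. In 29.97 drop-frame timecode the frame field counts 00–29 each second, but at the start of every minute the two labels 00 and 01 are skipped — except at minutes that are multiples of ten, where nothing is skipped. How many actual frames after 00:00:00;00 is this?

As if non-drop at 30 labels/s: (0 × 3600 + 46 × 60 + 11) × 30 + 10 = 83140.
Minute boundaries passed: 46; those not divisible by 10: 46 − 4 = 42; dropped labels = 2 × 42 = 84.
Actual frame index = 83140 − 84 = 83056.

83056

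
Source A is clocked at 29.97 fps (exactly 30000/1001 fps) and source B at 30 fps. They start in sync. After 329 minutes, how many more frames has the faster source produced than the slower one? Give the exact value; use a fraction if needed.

84600/143 frames

329 min = 19740 s.
A emits 30000/1001 × 19740 = 84600000/143 frames; B emits 30 × 19740 = 592200.
Difference = 84600/143 frames (≈ 591.6084); B is ahead of A.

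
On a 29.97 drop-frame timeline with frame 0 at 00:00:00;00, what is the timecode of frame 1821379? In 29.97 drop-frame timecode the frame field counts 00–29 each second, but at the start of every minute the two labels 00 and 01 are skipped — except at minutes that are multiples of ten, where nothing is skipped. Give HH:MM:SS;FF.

16:52:53;11

Each 10-minute DF block holds 10 × 60 × 30 − 9 × 2 = 17982 frames. 1821379 ÷ 17982 → 101 full blocks, remainder 5197.
Within the partial block the first minute is 1800 frames and each further minute 1798, so 2 further minute boundaries passed. Total skipped labels = 18 × 101 + 2 × 2 = 1822.
Non-drop label index = 1821379 + 1822 = 1823201; at 30 labels/s that is 16:52:53:11, i.e. DF 16:52:53;11.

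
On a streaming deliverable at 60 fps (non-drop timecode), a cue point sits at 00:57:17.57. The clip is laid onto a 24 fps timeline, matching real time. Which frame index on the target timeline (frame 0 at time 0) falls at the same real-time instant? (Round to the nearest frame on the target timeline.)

Source frame index: (0×3600 + 57×60 + 17) × 60 + 57 = 206277.
Real time: 206277 / (60) = 68759/20 s.
Target frame: (68759/20) × (24) = 412554/5 ≈ 82510.800 → 82511.

frame 82511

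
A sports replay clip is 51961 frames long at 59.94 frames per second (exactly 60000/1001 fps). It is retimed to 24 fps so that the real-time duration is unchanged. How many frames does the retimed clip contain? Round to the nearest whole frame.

Frames at target rate = 51961 × (24) / (60000/1001) = 52012961/2500 ≈ 20805.184.
Nearest whole frame: 20805.

20805 frames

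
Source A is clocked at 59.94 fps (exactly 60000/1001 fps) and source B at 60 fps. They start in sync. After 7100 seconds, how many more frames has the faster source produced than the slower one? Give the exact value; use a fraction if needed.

A emits 60000/1001 × 7100 = 426000000/1001 frames; B emits 60 × 7100 = 426000.
Difference = 426000/1001 frames (≈ 425.5744); B is ahead of A.

426000/1001 frames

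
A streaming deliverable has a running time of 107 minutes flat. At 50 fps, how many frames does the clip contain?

107 min = 6420 s.
Frames = 6420 × 50 = 321000.

321000 frames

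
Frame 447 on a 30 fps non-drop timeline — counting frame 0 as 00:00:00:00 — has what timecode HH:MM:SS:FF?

00:00:14:27

447 ÷ 30 = 14 full seconds, remainder 27 frames.
14 s = 0 h 0 min 14 s.
Timecode: 00:00:14:27.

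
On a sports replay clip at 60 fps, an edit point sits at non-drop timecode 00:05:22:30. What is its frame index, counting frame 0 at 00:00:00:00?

Total seconds to the label: (0 × 3600 + 5 × 60 + 22) = 322.
Frame index = 322 × 60 + 30 = 19350.

19350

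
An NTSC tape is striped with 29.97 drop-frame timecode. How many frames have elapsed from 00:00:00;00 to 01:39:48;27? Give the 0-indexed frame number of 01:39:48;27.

179487

Complete 10-minute blocks: 9, each 17982 frames → 161838.
Remaining 9 whole minutes in the current block: 1800 + 8 × 1798 = 16184 frames.
Within the current minute: 48 × 30 + 27 − 2 = 1465 (labels ;00/;01 skipped at this minute). Total = 161838 + 16184 + 1465 = 179487.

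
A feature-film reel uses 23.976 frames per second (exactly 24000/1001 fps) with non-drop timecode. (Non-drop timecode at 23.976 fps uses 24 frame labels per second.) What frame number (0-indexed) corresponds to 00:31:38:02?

frame 45554

Total seconds to the label: (0 × 3600 + 31 × 60 + 38) = 1898.
Frame index = 1898 × 24 + 2 = 45554.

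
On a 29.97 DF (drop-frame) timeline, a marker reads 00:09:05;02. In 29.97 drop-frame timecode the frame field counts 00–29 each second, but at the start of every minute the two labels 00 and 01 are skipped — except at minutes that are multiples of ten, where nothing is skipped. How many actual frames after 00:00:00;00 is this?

Complete 10-minute blocks: 0, each 17982 frames → 0.
Remaining 9 whole minutes in the current block: 1800 + 8 × 1798 = 16184 frames.
Within the current minute: 5 × 30 + 2 − 2 = 150 (labels ;00/;01 skipped at this minute). Total = 0 + 16184 + 150 = 16334.

16334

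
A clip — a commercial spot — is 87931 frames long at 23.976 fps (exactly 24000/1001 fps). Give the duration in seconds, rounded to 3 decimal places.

Running time = 87931 × 1001/24000 = 88018931/24000 s ≈ 3667.455 s.

3667.455 seconds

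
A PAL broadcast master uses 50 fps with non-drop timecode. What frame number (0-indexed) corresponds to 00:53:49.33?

frame 161483

Total seconds to the label: (0 × 3600 + 53 × 60 + 49) = 3229.
Frame index = 3229 × 50 + 33 = 161483.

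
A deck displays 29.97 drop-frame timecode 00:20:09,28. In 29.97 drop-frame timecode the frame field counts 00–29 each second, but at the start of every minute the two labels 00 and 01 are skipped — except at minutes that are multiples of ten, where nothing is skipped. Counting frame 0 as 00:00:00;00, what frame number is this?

Complete 10-minute blocks: 2, each 17982 frames → 35964.
Remaining 0 whole minutes in the current block: 0 frames.
Within the current minute: 9 × 30 + 28 = 298. Total = 35964 + 0 + 298 = 36262.

36262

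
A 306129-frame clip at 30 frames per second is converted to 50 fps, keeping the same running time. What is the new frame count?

Target frames = source frames × (target rate / source rate) = 306129 × (50)/(30) = 306129 × 5/3 = 510215.

510215 frames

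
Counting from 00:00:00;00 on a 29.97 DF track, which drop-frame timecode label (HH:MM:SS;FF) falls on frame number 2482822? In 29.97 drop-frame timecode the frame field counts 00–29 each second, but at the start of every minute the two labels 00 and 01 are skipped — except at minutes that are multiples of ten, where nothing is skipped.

23:00:43;16

Ten DF minutes hold 17982 frames, so frame 2482822 lies in block 138 (frames 2481516–2499497) with 1306 frames into that block.
The block's first minute is 1800 frames and the rest 1798 each; 1306 frames reaches minute 0, so 138 × 18 + 0 × 2 = 2484 labels have been skipped so far.
Adding those back, label number 2482822 + 2484 = 2485306 at 30 labels/s is 82843 s + 16 f = 23 h 0 min 43 s frame 16, i.e. 23:00:43;16.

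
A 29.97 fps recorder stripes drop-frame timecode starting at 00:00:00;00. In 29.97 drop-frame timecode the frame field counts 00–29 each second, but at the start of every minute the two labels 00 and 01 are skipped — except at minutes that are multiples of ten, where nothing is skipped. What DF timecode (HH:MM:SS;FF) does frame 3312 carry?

00:01:50;14

Ten DF minutes hold 17982 frames, so frame 3312 lies in block 0 (frames 0–17981) with 3312 frames into that block.
The block's first minute is 1800 frames and the rest 1798 each; 3312 frames reaches minute 1, so 0 × 18 + 1 × 2 = 2 labels have been skipped so far.
Adding those back, label number 3312 + 2 = 3314 at 30 labels/s is 110 s + 14 f = 0 h 1 min 50 s frame 14, i.e. 00:01:50;14.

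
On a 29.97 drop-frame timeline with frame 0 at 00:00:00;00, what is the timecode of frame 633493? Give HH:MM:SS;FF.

Each 10-minute DF block holds 10 × 60 × 30 − 9 × 2 = 17982 frames. 633493 ÷ 17982 → 35 full blocks, remainder 4123.
Within the partial block the first minute is 1800 frames and each further minute 1798, so 2 further minute boundaries passed. Total skipped labels = 18 × 35 + 2 × 2 = 634.
Non-drop label index = 633493 + 634 = 634127; at 30 labels/s that is 05:52:17:17, i.e. DF 05:52:17;17.

05:52:17;17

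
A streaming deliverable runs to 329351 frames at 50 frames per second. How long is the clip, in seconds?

6587.02 seconds

Running time = 329351 / (50) = 6587.02 s.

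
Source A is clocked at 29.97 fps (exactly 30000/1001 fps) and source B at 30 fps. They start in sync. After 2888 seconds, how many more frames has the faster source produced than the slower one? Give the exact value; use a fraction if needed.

A emits 30000/1001 × 2888 = 86640000/1001 frames; B emits 30 × 2888 = 86640.
Difference = 86640/1001 frames (≈ 86.5534); B is ahead of A.

86640/1001 frames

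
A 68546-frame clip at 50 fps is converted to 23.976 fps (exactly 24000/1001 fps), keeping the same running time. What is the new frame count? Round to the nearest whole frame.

Frames at target rate = 68546 × (24000/1001) / (50) = 32902080/1001 ≈ 32869.211.
Nearest whole frame: 32869.

32869 frames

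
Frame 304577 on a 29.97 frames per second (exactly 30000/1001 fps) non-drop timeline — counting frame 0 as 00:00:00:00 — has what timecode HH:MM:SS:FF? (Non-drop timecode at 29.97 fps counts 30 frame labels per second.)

304577 ÷ 30 = 10152 full seconds, remainder 17 frames.
10152 s = 2 h 49 min 12 s.
Timecode: 02:49:12:17.

02:49:12:17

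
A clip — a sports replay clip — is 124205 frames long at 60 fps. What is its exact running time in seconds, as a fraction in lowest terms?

24841/12 seconds

Running time = 124205 ÷ (60) = 124205 × 1/60 = 24841/12 s.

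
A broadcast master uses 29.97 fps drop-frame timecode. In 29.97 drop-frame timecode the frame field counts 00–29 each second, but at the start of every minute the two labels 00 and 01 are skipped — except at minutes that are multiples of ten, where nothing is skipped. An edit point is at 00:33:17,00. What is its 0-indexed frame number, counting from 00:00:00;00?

As if non-drop at 30 labels/s: (0 × 3600 + 33 × 60 + 17) × 30 + 0 = 59910.
Minute boundaries passed: 33; those not divisible by 10: 33 − 3 = 30; dropped labels = 2 × 30 = 60.
Actual frame index = 59910 − 60 = 59850.

59850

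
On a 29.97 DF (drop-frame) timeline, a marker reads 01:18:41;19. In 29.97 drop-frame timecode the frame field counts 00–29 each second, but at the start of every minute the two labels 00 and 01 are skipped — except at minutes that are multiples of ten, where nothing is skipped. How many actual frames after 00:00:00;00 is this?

As if non-drop at 30 labels/s: (1 × 3600 + 18 × 60 + 41) × 30 + 19 = 141649.
Minute boundaries passed: 78; those not divisible by 10: 78 − 7 = 71; dropped labels = 2 × 71 = 142.
Actual frame index = 141649 − 142 = 141507.

141507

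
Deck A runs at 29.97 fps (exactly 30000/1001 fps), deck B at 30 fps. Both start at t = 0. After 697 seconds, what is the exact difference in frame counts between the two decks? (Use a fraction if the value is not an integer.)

20910/1001 frames

A emits 30000/1001 × 697 = 20910000/1001 frames; B emits 30 × 697 = 20910.
Difference = 20910/1001 frames (≈ 20.8891); B is ahead of A.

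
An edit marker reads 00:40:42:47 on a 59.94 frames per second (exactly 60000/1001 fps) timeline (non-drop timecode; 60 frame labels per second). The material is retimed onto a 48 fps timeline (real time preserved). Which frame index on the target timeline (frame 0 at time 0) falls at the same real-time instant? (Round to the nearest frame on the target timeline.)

frame 117371

Source frame index: (0×3600 + 40×60 + 42) × 60 + 47 = 146567.
Real time: 146567 / (60000/1001) = 146713567/60000 s.
Target frame: (146713567/60000) × (48) = 146713567/1250 ≈ 117370.854 → 117371.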